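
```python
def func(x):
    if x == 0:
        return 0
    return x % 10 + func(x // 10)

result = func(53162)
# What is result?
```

Sum of digits of 53162: 2 + 6 + 1 + 3 + 5 = 17

Answer: 17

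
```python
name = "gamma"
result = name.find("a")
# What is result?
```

Trace:
`name = "gamma"` → name = 'gamma'
`result = name.find("a")` → result = 1
So result = 1

Answer: 1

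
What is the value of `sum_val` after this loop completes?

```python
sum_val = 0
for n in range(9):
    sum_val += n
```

Sum of 0 to 8 = 36
`sum_val` takes the values: 0 → 1 → 3 → 6 → 10 → 15 → 21 → 28 → 36

Answer: 36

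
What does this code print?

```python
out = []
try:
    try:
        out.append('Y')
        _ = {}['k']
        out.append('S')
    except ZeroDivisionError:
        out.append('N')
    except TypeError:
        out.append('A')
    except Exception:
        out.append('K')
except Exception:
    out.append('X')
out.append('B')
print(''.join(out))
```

Execution trace: 'Y' (inner try body) → 'K' (inner except Exception) → 'B' (after the try/except). Output: YKB

Answer: YKB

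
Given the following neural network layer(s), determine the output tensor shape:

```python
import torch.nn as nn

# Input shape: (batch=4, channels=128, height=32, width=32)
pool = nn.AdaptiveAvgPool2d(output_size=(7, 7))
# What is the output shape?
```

Input: (4, 128, 32, 32) -> Output: (4, 128, 7, 7)

Answer: (4, 128, 7, 7)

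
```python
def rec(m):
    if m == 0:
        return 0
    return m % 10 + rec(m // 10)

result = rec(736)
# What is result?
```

Sum of digits of 736: 6 + 3 + 7 = 16

Answer: 16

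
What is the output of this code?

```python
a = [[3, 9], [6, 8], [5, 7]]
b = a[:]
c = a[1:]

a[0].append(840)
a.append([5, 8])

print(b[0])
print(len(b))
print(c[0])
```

Key concept: slice with nested mutation.
Step by step:
`a = [[3, 9], [6, 8], [5, 7]]` → a = [[3, 9], [6, 8], [5, 7]]
`b = a[:]` → b = [[3, 9], [6, 8], [5, 7]]
`c = a[1:]` → c = [[6, 8], [5, 7]]
`a[0].append(840)` → a = [[3, 9, 840], [6, 8], [5, 7]]; b = [[3, 9, 840], [6, 8], [5, 7]]
`a.append([5, 8])` → a = [[3, 9, 840], [6, 8], [5, 7], [5, 8]]
`print(b[0])` → prints [3, 9, 840]
`print(len(b))` → prints 3
`print(c[0])` → prints [6, 8]

Answer:
[3, 9, 840]
3
[6, 8]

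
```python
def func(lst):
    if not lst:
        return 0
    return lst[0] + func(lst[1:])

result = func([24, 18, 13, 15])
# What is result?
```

24 + 18 + 13 + 15 + 0 = 70

Answer: 70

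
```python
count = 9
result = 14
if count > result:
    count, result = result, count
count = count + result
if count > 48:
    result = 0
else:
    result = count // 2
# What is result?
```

Trace:
`count = 9` → count = 9
`result = 14` → result = 14
`if count > result: ...` → count > result is False → no variable changes
`count = count + result` → count = 23
`if count > 48: ...` → count > 48 is False, take else branch → result = 11
So result = 11

Answer: 11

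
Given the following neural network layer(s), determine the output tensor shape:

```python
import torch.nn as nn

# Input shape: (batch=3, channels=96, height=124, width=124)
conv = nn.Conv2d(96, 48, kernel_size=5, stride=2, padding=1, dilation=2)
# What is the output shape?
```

Input: (3, 96, 124, 124) -> Output: (3, 48, 59, 59)

Answer: (3, 48, 59, 59)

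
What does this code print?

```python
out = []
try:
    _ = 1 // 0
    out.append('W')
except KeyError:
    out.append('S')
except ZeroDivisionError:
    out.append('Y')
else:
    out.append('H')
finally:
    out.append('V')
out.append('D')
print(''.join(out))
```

Execution trace: 'Y' (except ZeroDivisionError) → 'V' (finally) → 'D' (after the try/except). Output: YVD

Answer: YVD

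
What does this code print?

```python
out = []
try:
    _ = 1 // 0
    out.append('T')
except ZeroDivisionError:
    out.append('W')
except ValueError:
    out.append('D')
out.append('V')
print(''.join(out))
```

Execution trace: 'W' (except ZeroDivisionError) → 'V' (after the try/except). Output: WV

Answer: WV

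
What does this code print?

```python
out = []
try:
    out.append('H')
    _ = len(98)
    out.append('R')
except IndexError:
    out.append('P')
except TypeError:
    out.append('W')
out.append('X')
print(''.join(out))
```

Execution trace: 'H' (try body) → 'W' (except TypeError) → 'X' (after the try/except). Output: HWX

Answer: HWX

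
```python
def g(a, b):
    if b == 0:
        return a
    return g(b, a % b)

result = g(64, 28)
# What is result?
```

g(64, 28) -> g(28, 8) -> g(8, 4) -> g(4, 0) -> 4

Answer: 4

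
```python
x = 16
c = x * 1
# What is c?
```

Trace:
`x = 16` → x = 16
`c = x * 1` → c = 16
So c = 16

Answer: 16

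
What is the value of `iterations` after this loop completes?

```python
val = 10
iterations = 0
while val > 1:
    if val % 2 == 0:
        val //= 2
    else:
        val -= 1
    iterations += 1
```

Steps to reduce 10 to 1
`iterations` takes the values: 0 → 1 → 2 → 3 → 4

Answer: 4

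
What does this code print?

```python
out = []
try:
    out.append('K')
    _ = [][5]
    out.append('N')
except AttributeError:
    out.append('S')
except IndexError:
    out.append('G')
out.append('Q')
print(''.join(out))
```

Execution trace: 'K' (try body) → 'G' (except IndexError) → 'Q' (after the try/except). Output: KGQ

Answer: KGQ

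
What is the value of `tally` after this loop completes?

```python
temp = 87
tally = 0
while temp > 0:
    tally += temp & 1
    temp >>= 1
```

Count set bits in 87 (binary: 0b1010111)
`tally` takes the values: 0 → 1 → 2 → 3 → 4 → 5

Answer: 5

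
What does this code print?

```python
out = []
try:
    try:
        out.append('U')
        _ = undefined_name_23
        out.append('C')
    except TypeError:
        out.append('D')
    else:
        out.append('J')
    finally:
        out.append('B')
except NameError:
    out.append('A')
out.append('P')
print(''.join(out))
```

Execution trace: 'U' (try body) → 'B' (finally) → 'A' (outer except NameError) → 'P' (after the try/except). Output: UBAP

Answer: UBAP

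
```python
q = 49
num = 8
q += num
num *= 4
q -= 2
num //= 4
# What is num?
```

Trace:
`q = 49` → q = 49
`num = 8` → num = 8
`q += num` → q = 57
`num *= 4` → num = 32
`q -= 2` → q = 55
`num //= 4` → num = 8
So num = 8

Answer: 8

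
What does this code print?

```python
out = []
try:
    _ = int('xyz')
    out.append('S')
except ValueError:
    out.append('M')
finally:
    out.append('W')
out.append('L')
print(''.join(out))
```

Execution trace: 'M' (except ValueError) → 'W' (finally) → 'L' (after the try/except). Output: MWL

Answer: MWL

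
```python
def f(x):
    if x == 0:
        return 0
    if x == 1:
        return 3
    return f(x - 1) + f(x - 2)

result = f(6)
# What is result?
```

Build up from base cases: f(0)=0, f(1)=3, f(2)=3, f(3)=6, f(4)=9, f(5)=15, f(6)=24

Answer: 24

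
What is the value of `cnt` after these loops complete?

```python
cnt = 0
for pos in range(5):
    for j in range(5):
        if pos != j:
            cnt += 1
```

5² - 5 (exclude diagonal)
`cnt` takes the values: 0 → 1 → 2 → 3 → 4 → 5 → 6 → 7 → 8 → 9 → 10 → 11 → 12 → 13 → 14 → 15 → 16 → 17 → 18 → 19 → 20

Answer: 20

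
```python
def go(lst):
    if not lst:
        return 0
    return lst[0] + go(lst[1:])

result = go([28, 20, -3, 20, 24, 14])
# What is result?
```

28 + 20 + (-3) + 20 + 24 + 14 + 0 = 103

Answer: 103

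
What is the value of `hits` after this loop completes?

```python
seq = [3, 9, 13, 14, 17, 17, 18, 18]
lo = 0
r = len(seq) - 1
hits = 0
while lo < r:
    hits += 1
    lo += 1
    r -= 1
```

Iterations until pointers meet (list length 8)
`hits` takes the values: 0 → 1 → 2 → 3 → 4

Answer: 4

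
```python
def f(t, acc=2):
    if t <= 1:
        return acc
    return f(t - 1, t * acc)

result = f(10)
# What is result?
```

Accumulator trace (n, acc): (10, 2) -> (9, 20) -> (8, 180) -> (7, 1440) -> (6, 10080) -> (5, 60480) -> (4, 302400) -> (3, 1209600) -> (2, 3628800) -> (1, 7257600) -> return 7257600

Answer: 7257600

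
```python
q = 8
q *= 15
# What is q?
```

Trace:
`q = 8` → q = 8
`q *= 15` → q = 120
So q = 120

Answer: 120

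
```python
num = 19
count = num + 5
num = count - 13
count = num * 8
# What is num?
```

Trace:
`num = 19` → num = 19
`count = num + 5` → count = 24
`num = count - 13` → num = 11
`count = num * 8` → count = 88
So num = 11

Answer: 11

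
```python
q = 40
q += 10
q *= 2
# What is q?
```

Trace:
`q = 40` → q = 40
`q += 10` → q = 50
`q *= 2` → q = 100
So q = 100

Answer: 100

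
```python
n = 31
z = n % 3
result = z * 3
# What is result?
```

Trace:
`n = 31` → n = 31
`z = n % 3` → z = 1
`result = z * 3` → result = 3
So result = 3

Answer: 3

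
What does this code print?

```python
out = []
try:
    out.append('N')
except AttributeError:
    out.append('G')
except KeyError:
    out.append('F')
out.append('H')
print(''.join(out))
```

Execution trace: 'N' (try body, no exception) → 'H' (after the try/except). Output: NH

Answer: NH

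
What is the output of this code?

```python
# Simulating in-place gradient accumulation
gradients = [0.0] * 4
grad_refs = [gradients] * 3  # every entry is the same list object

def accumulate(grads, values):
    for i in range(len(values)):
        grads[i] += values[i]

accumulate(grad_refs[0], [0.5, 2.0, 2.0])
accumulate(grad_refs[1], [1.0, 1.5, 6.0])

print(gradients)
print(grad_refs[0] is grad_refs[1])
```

Key concept: gradient accumulation aliasing.
Step by step:
`gradients = [0.0] * 4` → gradients = [0.0, 0.0, 0.0, 0.0]
`grad_refs = [gradients] * 3` → grad_refs = [[0.0, 0.0, 0.0, 0.0], [0.0, 0.0, 0.0, 0.0], [0.0, 0.0, 0.0, 0.0]]
`accumulate(grad_refs[0], [0.5, 2.0, 2.0])` → gradients = [0.5, 2.0, 2.0, 0.0]; grad_refs = [[0.5, 2.0, 2.0, 0.0], [0.5, 2.0, 2.0, 0.0], [0.5, 2.0, 2.0, 0.0]]
`accumulate(grad_refs[1], [1.0, 1.5, 6.0])` → gradients = [1.5, 3.5, 8.0, 0.0]; grad_refs = [[1.5, 3.5, 8.0, 0.0], [1.5, 3.5, 8.0, 0.0], [1.5, 3.5, 8.0, 0.0]]
`print(gradients)` → prints [1.5, 3.5, 8.0, 0.0]
`print(grad_refs[0] is grad_refs[1])` → prints True

Answer:
[1.5, 3.5, 8.0, 0.0]
True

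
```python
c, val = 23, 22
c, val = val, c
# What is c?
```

Trace:
`c, val = 23, 22` → c = 23; val = 22
`c, val = val, c` → c = 22; val = 23
So c = 22

Answer: 22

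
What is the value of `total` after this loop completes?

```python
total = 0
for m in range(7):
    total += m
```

Sum of 0 to 6 = 21
`total` takes the values: 0 → 1 → 3 → 6 → 10 → 15 → 21

Answer: 21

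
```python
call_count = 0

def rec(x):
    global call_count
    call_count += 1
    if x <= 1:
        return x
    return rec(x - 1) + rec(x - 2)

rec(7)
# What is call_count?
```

Calls(x) = 1 + Calls(x-1) + Calls(x-2); Calls(0)=Calls(1)=1. For x=7 this gives 41.

Answer: 41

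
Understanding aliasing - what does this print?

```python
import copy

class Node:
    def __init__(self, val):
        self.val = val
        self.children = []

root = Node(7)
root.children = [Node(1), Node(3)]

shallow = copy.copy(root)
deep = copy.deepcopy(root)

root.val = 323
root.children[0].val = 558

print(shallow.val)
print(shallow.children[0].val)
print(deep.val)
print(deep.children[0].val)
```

Key concept: deep copy with custom objects.
Step by step:
`root = Node(7)` → root = Node(val=7, children=[])
`root.children = [Node(1), Node(3)]` → root = Node(val=7, children=[Node(val=1, children=[]), Node(val=3, children=[])])
`shallow = copy.copy(root)` → shallow = Node(val=7, children=[Node(val=1, children=[]), Node(val=3, children=[])])
`deep = copy.deepcopy(root)` → deep = Node(val=7, children=[Node(val=1, children=[]), Node(val=3, children=[])])
`root.val = 323` → root = Node(val=323, children=[Node(val=1, children=[]), Node(val=3, children=[])])
`root.children[0].val = 558` → root = Node(val=323, children=[Node(val=558, children=[]), Node(val=3, children=[])]); shallow = Node(val=7, children=[Node(val=558, children=[]), Node(val=3, children=[])])
`print(shallow.val)` → prints 7
`print(shallow.children[0].val)` → prints 558
`print(deep.val)` → prints 7
`print(deep.children[0].val)` → prints 1

Answer:
7
558
7
1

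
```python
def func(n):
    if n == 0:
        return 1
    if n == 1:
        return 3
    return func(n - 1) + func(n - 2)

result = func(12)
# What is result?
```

Build up from base cases: func(0)=1, func(1)=3, func(2)=4, func(3)=7, func(4)=11, func(5)=18, func(6)=29, ..., func(12)=521

Answer: 521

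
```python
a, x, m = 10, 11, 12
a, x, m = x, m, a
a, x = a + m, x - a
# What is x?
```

Trace:
`a, x, m = 10, 11, 12` → a = 10; x = 11; m = 12
`a, x, m = x, m, a` → a = 11; x = 12; m = 10
`a, x = a + m, x - a` → a = 21; x = 1
So x = 1

Answer: 1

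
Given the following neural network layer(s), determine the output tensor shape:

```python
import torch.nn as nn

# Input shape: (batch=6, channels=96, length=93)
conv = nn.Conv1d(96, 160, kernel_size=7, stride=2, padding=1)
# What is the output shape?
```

Input: (6, 96, 93) -> Output: (6, 160, 45)

Answer: (6, 160, 45)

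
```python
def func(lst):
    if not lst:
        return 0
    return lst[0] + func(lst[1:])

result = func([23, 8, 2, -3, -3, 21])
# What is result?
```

23 + 8 + 2 + (-3) + (-3) + 21 + 0 = 48

Answer: 48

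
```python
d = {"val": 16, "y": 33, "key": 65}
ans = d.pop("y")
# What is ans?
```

Trace:
`d = {"val": 16, "y": 33, "key": 65}` → d = {'val': 16, 'y': 33, 'key': 65}
`ans = d.pop("y")` → d = {'val': 16, 'key': 65}; ans = 33
So ans = 33

Answer: 33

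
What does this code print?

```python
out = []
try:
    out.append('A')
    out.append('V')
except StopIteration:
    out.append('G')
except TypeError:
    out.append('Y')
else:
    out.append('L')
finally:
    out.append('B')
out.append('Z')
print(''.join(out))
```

Execution trace: 'A' (try body) → 'V' (try body, no exception) → 'L' (else) → 'B' (finally) → 'Z' (after the try/except). Output: AVLBZ

Answer: AVLBZ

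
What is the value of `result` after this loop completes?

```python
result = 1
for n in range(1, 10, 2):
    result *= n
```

Product of 1, 3, 5, ... up to 9
`result` takes the values: 1 → 3 → 15 → 105 → 945

Answer: 945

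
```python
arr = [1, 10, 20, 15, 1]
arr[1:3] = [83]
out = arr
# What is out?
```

Trace:
`arr = [1, 10, 20, 15, 1]` → arr = [1, 10, 20, 15, 1]
`arr[1:3] = [83]` → arr = [1, 83, 15, 1]
`out = arr` → out = [1, 83, 15, 1]
So out = [1, 83, 15, 1]

Answer: [1, 83, 15, 1]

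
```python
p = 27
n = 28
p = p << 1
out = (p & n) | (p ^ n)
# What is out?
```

Trace:
`p = 27` → p = 27
`n = 28` → n = 28
`p = p << 1` → p = 54
`out = (p & n) | (p ^ n)` → out = 62
So out = 62

Answer: 62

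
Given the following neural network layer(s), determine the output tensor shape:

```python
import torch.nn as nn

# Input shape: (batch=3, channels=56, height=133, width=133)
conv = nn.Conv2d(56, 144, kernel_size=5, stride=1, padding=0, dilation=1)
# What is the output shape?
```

Input: (3, 56, 133, 133) -> Output: (3, 144, 129, 129)

Answer: (3, 144, 129, 129)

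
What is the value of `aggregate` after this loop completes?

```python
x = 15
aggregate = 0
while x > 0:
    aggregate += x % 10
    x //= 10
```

Sum digits of 15
`aggregate` takes the values: 0 → 5 → 6

Answer: 6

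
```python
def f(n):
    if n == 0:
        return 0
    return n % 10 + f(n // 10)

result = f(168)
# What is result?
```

Sum of digits of 168: 8 + 6 + 1 = 15

Answer: 15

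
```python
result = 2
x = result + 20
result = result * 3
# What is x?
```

Trace:
`result = 2` → result = 2
`x = result + 20` → x = 22
`result = result * 3` → result = 6
So x = 22

Answer: 22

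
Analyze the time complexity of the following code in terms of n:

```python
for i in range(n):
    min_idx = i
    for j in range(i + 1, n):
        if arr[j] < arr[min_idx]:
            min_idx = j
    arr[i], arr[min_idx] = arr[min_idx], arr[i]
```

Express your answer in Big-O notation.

This is Selection sort. Time complexity: O(n²).

Answer: O(n²)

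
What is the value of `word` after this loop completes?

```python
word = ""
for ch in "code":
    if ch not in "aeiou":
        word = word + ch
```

Remove vowels from 'code'
`word` takes the values: "" → "c" → "cd"

Answer: "cd"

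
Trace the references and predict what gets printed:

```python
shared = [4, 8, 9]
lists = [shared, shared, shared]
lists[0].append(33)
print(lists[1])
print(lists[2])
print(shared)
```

Key concept: list of same reference.
Step by step:
`shared = [4, 8, 9]` → shared = [4, 8, 9]
`lists = [shared, shared, shared]` → lists = [[4, 8, 9], [4, 8, 9], [4, 8, 9]]
`lists[0].append(33)` → shared = [4, 8, 9, 33]; lists = [[4, 8, 9, 33], [4, 8, 9, 33], [4, 8, 9, 33]]
`print(lists[1])` → prints [4, 8, 9, 33]
`print(lists[2])` → prints [4, 8, 9, 33]
`print(shared)` → prints [4, 8, 9, 33]

Answer:
[4, 8, 9, 33]
[4, 8, 9, 33]
[4, 8, 9, 33]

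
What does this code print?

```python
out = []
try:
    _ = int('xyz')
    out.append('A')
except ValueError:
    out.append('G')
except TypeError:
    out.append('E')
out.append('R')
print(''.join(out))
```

Execution trace: 'G' (except ValueError) → 'R' (after the try/except). Output: GR

Answer: GR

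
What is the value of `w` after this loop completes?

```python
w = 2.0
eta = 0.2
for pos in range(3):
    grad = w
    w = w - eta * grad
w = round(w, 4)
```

Gradient descent: w = 2.0 * (1 - 0.2)^3
`w` takes the values: 2.0 → 1.6 → 1.28 → 1.024

Answer: 1.024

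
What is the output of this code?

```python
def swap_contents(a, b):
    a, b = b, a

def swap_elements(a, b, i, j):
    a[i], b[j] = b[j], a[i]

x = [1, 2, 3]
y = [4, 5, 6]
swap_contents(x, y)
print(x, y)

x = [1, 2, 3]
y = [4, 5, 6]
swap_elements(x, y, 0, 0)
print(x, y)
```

Key concept: parameter rebinding vs mutation.
Step by step:
`x = [1, 2, 3]` → x = [1, 2, 3]
`y = [4, 5, 6]` → y = [4, 5, 6]
`swap_contents(x, y)` → no visible change to tracked variables
`print(x, y)` → prints [1, 2, 3] [4, 5, 6]
`x = [1, 2, 3]` → x = [1, 2, 3]
`y = [4, 5, 6]` → y = [4, 5, 6]
`swap_elements(x, y, 0, 0)` → x = [4, 2, 3]; y = [1, 5, 6]
`print(x, y)` → prints [4, 2, 3] [1, 5, 6]

Answer:
[1, 2, 3] [4, 5, 6]
[4, 2, 3] [1, 5, 6]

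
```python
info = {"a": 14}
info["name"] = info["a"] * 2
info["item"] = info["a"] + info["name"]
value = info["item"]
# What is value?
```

Trace:
`info = {"a": 14}` → info = {'a': 14}
`info["name"] = info["a"] * 2` → info = {'a': 14, 'name': 28}
`info["item"] = info["a"] + info["name"]` → info = {'a': 14, 'name': 28, 'item': 42}
`value = info["item"]` → value = 42
So value = 42

Answer: 42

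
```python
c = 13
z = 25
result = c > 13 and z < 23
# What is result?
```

Trace:
`c = 13` → c = 13
`z = 25` → z = 25
`result = c > 13 and z < 23` → result = False
So result = False

Answer: False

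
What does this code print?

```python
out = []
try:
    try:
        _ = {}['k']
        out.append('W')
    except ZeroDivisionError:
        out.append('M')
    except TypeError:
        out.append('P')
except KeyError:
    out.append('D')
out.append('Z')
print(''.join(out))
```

Execution trace: 'D' (outer except KeyError) → 'Z' (after the try/except). Output: DZ

Answer: DZ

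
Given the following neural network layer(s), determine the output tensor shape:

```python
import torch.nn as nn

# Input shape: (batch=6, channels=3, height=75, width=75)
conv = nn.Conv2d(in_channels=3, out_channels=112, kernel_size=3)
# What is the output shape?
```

Input: (6, 3, 75, 75) -> Output: (6, 112, 73, 73)

Answer: (6, 112, 73, 73)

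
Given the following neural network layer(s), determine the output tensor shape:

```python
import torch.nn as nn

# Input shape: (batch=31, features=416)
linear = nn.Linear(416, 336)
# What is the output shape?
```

Input: (31, 416) -> Output: (31, 336)

Answer: (31, 336)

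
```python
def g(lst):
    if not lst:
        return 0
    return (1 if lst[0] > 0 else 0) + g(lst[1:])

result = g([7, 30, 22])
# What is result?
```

Count of positive elements in [7, 30, 22] = 3

Answer: 3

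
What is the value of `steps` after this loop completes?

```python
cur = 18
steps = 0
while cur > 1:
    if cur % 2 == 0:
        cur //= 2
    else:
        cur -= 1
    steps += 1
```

Steps to reduce 18 to 1
`steps` takes the values: 0 → 1 → 2 → 3 → 4 → 5

Answer: 5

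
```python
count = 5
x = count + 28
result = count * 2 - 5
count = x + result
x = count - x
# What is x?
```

Trace:
`count = 5` → count = 5
`x = count + 28` → x = 33
`result = count * 2 - 5` → result = 5
`count = x + result` → count = 38
`x = count - x` → x = 5
So x = 5

Answer: 5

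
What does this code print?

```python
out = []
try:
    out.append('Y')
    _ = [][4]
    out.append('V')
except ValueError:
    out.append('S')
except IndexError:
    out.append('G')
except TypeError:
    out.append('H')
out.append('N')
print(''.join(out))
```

Execution trace: 'Y' (try body) → 'G' (except IndexError) → 'N' (after the try/except). Output: YGN

Answer: YGN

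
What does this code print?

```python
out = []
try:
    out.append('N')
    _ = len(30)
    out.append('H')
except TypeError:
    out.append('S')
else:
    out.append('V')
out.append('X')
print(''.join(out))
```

Execution trace: 'N' (try body) → 'S' (except TypeError) → 'X' (after the try/except). Output: NSX

Answer: NSX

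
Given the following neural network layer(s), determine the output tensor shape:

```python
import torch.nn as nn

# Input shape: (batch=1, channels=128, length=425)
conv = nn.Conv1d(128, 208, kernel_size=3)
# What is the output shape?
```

Input: (1, 128, 425) -> Output: (1, 208, 423)

Answer: (1, 208, 423)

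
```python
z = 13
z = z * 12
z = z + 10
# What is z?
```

Trace:
`z = 13` → z = 13
`z = z * 12` → z = 156
`z = z + 10` → z = 166
So z = 166

Answer: 166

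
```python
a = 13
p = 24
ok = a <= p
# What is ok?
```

Trace:
`a = 13` → a = 13
`p = 24` → p = 24
`ok = a <= p` → ok = True
So ok = True

Answer: True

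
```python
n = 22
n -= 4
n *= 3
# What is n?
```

Trace:
`n = 22` → n = 22
`n -= 4` → n = 18
`n *= 3` → n = 54
So n = 54

Answer: 54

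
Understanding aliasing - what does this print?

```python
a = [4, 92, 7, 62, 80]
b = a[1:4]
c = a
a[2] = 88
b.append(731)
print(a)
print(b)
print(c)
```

Key concept: slice vs alias.
Step by step:
`a = [4, 92, 7, 62, 80]` → a = [4, 92, 7, 62, 80]
`b = a[1:4]` → b = [92, 7, 62]
`c = a` → c = [4, 92, 7, 62, 80] (same object as a)
`a[2] = 88` → a = [4, 92, 88, 62, 80] (same object as c); c = [4, 92, 88, 62, 80] (same object as a)
`b.append(731)` → b = [92, 7, 62, 731]
`print(a)` → prints [4, 92, 88, 62, 80]
`print(b)` → prints [92, 7, 62, 731]
`print(c)` → prints [4, 92, 88, 62, 80]

Answer:
[4, 92, 88, 62, 80]
[92, 7, 62, 731]
[4, 92, 88, 62, 80]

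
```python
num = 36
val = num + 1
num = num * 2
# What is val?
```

Trace:
`num = 36` → num = 36
`val = num + 1` → val = 37
`num = num * 2` → num = 72
So val = 37

Answer: 37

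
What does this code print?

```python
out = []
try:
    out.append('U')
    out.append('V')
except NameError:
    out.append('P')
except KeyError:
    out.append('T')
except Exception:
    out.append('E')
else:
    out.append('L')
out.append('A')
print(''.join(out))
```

Execution trace: 'U' (try body) → 'V' (try body, no exception) → 'L' (else) → 'A' (after the try/except). Output: UVLA

Answer: UVLA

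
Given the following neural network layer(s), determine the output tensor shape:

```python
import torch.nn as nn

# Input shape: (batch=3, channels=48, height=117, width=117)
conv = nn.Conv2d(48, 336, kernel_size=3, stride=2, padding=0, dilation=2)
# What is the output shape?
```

Input: (3, 48, 117, 117) -> Output: (3, 336, 57, 57)

Answer: (3, 336, 57, 57)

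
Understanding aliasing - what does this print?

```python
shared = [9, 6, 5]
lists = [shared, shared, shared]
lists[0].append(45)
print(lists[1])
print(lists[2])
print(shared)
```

Key concept: list of same reference.
Step by step:
`shared = [9, 6, 5]` → shared = [9, 6, 5]
`lists = [shared, shared, shared]` → lists = [[9, 6, 5], [9, 6, 5], [9, 6, 5]]
`lists[0].append(45)` → shared = [9, 6, 5, 45]; lists = [[9, 6, 5, 45], [9, 6, 5, 45], [9, 6, 5, 45]]
`print(lists[1])` → prints [9, 6, 5, 45]
`print(lists[2])` → prints [9, 6, 5, 45]
`print(shared)` → prints [9, 6, 5, 45]

Answer:
[9, 6, 5, 45]
[9, 6, 5, 45]
[9, 6, 5, 45]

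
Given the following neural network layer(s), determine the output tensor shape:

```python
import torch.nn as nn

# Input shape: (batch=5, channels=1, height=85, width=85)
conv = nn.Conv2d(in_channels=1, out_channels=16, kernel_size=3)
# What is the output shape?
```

Input: (5, 1, 85, 85) -> Output: (5, 16, 83, 83)

Answer: (5, 16, 83, 83)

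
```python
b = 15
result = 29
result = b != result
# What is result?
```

Trace:
`b = 15` → b = 15
`result = 29` → result = 29
`result = b != result` → result = True
So result = True

Answer: True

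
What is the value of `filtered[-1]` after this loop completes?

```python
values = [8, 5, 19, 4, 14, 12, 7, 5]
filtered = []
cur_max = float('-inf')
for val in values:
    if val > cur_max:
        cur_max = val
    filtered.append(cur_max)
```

Running max ends at 19
`filtered` takes the values: [] → [8] → [8, 8] → [8, 8, 19] → [8, 8, 19, 19] → [8, 8, 19, 19, 19] → [8, 8, 19, 19, 19, 19] → [8, 8, 19, 19, 19, 19, 19] → [8, 8, 19, 19, 19, 19, 19, 19]
So `filtered[-1]` = 19

Answer: 19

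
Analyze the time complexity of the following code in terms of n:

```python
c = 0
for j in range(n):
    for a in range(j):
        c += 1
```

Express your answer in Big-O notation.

Each loop level contributes: n × n. Multiplying the contributions gives O(n^2).

Answer: O(n^2)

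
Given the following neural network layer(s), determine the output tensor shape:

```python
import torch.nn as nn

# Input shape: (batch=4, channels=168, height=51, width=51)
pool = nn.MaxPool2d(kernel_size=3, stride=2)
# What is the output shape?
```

Input: (4, 168, 51, 51) -> Output: (4, 168, 25, 25)

Answer: (4, 168, 25, 25)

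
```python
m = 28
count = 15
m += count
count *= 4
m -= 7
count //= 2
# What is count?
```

Trace:
`m = 28` → m = 28
`count = 15` → count = 15
`m += count` → m = 43
`count *= 4` → count = 60
`m -= 7` → m = 36
`count //= 2` → count = 30
So count = 30

Answer: 30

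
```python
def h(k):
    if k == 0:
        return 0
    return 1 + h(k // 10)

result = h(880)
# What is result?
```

Count of digits of 880: 3

Answer: 3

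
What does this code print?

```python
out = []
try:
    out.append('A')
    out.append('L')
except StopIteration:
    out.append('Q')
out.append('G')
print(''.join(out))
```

Execution trace: 'A' (try body) → 'L' (try body, no exception) → 'G' (after the try/except). Output: ALG

Answer: ALG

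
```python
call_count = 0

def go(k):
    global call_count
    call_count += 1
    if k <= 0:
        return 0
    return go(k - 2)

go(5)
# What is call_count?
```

Linear recursion stepping by 2: 4 calls from k=5 down to ≤0.

Answer: 4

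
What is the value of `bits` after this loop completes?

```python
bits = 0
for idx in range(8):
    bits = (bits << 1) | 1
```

Build 8 consecutive 1-bits: 0b11111111
`bits` takes the values: 0 → 1 → 3 → 7 → 15 → 31 → 63 → 127 → 255

Answer: 255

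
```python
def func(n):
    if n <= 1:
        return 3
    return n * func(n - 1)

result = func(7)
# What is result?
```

func(7) = 7 * 6 * 5 * 4 * 3 * 2 * 3 = 15120

Answer: 15120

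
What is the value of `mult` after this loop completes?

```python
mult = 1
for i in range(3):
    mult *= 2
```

2^3 = 8
`mult` takes the values: 1 → 2 → 4 → 8

Answer: 8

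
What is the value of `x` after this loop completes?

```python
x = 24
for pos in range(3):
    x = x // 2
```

Halve 3 times: 24 // 2^3 = 3
`x` takes the values: 24 → 12 → 6 → 3

Answer: 3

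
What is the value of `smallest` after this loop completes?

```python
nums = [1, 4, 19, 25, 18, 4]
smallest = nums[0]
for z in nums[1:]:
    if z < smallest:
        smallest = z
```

Minimum of [1, 4, 19, 25, 18, 4]
`smallest` takes the values: 1

Answer: 1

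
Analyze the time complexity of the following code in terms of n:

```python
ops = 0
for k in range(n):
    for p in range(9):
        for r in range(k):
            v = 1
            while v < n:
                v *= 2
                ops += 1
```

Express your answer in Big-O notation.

Each loop level contributes: n × 1 × n × log n. Multiplying the contributions gives O(n^2 log n).

Answer: O(n^2 log n)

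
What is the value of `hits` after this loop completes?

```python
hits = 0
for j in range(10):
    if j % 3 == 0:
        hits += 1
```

Count numbers divisible by 3 in range(10)
`hits` takes the values: 0 → 1 → 2 → 3 → 4

Answer: 4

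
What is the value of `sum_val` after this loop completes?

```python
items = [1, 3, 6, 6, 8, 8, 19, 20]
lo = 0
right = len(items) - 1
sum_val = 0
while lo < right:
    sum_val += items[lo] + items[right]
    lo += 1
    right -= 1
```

Sum of pairs from ends
`sum_val` takes the values: 0 → 21 → 43 → 57 → 71

Answer: 71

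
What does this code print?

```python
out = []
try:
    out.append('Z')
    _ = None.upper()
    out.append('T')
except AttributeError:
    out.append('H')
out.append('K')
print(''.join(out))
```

Execution trace: 'Z' (try body) → 'H' (except AttributeError) → 'K' (after the try/except). Output: ZHK

Answer: ZHK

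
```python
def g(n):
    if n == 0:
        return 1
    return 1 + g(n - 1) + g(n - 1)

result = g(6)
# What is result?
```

g(n) = 1 + 2·g(n-1), g(0)=1. Closed form: (1+1)·2^6 - 1 = 127.

Answer: 127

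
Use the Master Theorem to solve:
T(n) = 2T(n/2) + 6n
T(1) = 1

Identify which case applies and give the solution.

a=2, b=2, f(n)=6n. log_2(2) = 1. Since c=1 = 1, Case 2 applies: T(n) = Θ(n^log_b(a) · log n) = O(n log n).

Answer: O(n log n) - Case 2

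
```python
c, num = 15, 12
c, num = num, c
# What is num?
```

Trace:
`c, num = 15, 12` → c = 15; num = 12
`c, num = num, c` → c = 12; num = 15
So num = 15

Answer: 15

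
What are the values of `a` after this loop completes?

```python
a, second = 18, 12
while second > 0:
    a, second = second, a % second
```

GCD of 18 and 12
`a` takes the values: 18 → 12 → 6

Answer: 6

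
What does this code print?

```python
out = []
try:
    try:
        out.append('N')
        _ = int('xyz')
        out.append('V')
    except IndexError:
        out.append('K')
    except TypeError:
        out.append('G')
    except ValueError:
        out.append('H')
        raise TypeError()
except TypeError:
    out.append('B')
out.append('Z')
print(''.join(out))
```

Execution trace: 'N' (inner try body) → 'H' (inner except ValueError) → 'B' (outer except TypeError) → 'Z' (after the try/except). Output: NHBZ

Answer: NHBZ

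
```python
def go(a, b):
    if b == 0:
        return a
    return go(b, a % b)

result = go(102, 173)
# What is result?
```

go(102, 173) -> go(173, 102) -> go(102, 71) -> go(71, 31) -> go(31, 9) -> go(9, 4) -> go(4, 1) -> go(1, 0) -> 1

Answer: 1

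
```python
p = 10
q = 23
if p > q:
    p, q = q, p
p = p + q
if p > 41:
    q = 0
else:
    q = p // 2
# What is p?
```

Trace:
`p = 10` → p = 10
`q = 23` → q = 23
`if p > q: ...` → p > q is False → no variable changes
`p = p + q` → p = 33
`if p > 41: ...` → p > 41 is False, take else branch → q = 16
So p = 33

Answer: 33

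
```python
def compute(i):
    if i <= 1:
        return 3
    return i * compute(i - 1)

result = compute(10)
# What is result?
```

compute(10) = 10 * 9 * 8 * 7 * 6 * 5 * 4 * 3 * 2 * 3 = 10886400

Answer: 10886400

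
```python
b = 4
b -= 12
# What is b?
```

Trace:
`b = 4` → b = 4
`b -= 12` → b = -8
So b = -8

Answer: -8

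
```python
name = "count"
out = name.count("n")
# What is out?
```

Trace:
`name = "count"` → name = 'count'
`out = name.count("n")` → out = 1
So out = 1

Answer: 1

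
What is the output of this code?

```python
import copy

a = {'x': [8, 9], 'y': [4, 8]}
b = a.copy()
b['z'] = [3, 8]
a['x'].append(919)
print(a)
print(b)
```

Key concept: shallow copy of dict with mutable values.
Step by step:
`a = {'x': [8, 9], 'y': [4, 8]}` → a = {'x': [8, 9], 'y': [4, 8]}
`b = a.copy()` → b = {'x': [8, 9], 'y': [4, 8]}
`b['z'] = [3, 8]` → b = {'x': [8, 9], 'y': [4, 8], 'z': [3, 8]}
`a['x'].append(919)` → a = {'x': [8, 9, 919], 'y': [4, 8]}; b = {'x': [8, 9, 919], 'y': [4, 8], 'z': [3, 8]}
`print(a)` → prints {'x': [8, 9, 919], 'y': [4, 8]}
`print(b)` → prints {'x': [8, 9, 919], 'y': [4, 8], 'z': [3, 8]}

Answer:
{'x': [8, 9, 919], 'y': [4, 8]}
{'x': [8, 9, 919], 'y': [4, 8], 'z': [3, 8]}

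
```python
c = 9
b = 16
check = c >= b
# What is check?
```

Trace:
`c = 9` → c = 9
`b = 16` → b = 16
`check = c >= b` → check = False
So check = False

Answer: False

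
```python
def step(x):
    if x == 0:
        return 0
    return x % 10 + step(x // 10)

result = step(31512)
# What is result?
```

Sum of digits of 31512: 2 + 1 + 5 + 1 + 3 = 12

Answer: 12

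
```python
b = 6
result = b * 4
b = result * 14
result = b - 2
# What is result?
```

Trace:
`b = 6` → b = 6
`result = b * 4` → result = 24
`b = result * 14` → b = 336
`result = b - 2` → result = 334
So result = 334

Answer: 334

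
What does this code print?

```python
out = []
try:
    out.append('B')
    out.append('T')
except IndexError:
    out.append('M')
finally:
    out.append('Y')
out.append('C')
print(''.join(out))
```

Execution trace: 'B' (try body) → 'T' (try body, no exception) → 'Y' (finally) → 'C' (after the try/except). Output: BTYC

Answer: BTYC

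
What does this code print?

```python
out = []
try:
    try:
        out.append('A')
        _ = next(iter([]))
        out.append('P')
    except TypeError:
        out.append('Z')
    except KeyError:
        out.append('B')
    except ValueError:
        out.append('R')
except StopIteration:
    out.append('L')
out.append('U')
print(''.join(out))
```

Execution trace: 'A' (try body) → 'L' (outer except StopIteration) → 'U' (after the try/except). Output: ALU

Answer: ALU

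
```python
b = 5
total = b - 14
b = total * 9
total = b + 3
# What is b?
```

Trace:
`b = 5` → b = 5
`total = b - 14` → total = -9
`b = total * 9` → b = -81
`total = b + 3` → total = -78
So b = -81

Answer: -81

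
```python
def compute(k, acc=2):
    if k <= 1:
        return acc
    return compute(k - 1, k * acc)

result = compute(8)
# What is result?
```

Accumulator trace (n, acc): (8, 2) -> (7, 16) -> (6, 112) -> (5, 672) -> (4, 3360) -> (3, 13440) -> (2, 40320) -> (1, 80640) -> return 80640

Answer: 80640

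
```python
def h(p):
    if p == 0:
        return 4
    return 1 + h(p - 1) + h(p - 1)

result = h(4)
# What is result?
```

h(p) = 1 + 2·h(p-1), h(0)=4. Closed form: (4+1)·2^4 - 1 = 79.

Answer: 79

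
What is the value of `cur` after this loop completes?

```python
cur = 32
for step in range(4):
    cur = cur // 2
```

Halve 4 times: 32 // 2^4 = 2
`cur` takes the values: 32 → 16 → 8 → 4 → 2

Answer: 2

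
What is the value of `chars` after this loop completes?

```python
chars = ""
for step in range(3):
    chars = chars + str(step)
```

Concatenate digits 0 to 2
`chars` takes the values: "" → "0" → "01" → "012"

Answer: "012"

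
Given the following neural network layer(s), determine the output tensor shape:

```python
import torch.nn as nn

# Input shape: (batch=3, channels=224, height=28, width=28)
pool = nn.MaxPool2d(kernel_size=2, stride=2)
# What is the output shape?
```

Input: (3, 224, 28, 28) -> Output: (3, 224, 14, 14)

Answer: (3, 224, 14, 14)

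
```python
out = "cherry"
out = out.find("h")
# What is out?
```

Trace:
`out = "cherry"` → out = 'cherry'
`out = out.find("h")` → out = 1
So out = 1

Answer: 1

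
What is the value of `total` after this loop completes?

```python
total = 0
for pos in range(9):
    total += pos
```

Sum of 0 to 8 = 36
`total` takes the values: 0 → 1 → 3 → 6 → 10 → 15 → 21 → 28 → 36

Answer: 36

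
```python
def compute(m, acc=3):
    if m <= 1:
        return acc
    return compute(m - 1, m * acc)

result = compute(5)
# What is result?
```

Accumulator trace (n, acc): (5, 3) -> (4, 15) -> (3, 60) -> (2, 180) -> (1, 360) -> return 360

Answer: 360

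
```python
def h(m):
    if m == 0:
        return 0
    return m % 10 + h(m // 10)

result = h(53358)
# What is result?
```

Sum of digits of 53358: 8 + 5 + 3 + 3 + 5 = 24

Answer: 24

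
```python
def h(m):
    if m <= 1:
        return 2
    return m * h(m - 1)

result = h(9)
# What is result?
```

h(9) = 9 * 8 * 7 * 6 * 5 * 4 * 3 * 2 * 2 = 725760

Answer: 725760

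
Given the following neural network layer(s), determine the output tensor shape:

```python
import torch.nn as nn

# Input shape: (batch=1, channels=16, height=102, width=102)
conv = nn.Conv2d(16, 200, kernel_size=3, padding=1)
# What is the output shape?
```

Input: (1, 16, 102, 102) -> Output: (1, 200, 102, 102)

Answer: (1, 200, 102, 102)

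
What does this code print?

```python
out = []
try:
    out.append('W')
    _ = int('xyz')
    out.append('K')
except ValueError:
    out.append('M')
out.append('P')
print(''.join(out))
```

Execution trace: 'W' (try body) → 'M' (except ValueError) → 'P' (after the try/except). Output: WMP

Answer: WMP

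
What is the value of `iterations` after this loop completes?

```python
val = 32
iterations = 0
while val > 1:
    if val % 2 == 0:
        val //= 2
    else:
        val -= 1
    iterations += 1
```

Steps to reduce 32 to 1
`iterations` takes the values: 0 → 1 → 2 → 3 → 4 → 5

Answer: 5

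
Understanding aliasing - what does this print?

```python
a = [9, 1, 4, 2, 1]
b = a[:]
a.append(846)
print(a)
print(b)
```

Key concept: slice [:] creates copy.
Step by step:
`a = [9, 1, 4, 2, 1]` → a = [9, 1, 4, 2, 1]
`b = a[:]` → b = [9, 1, 4, 2, 1]
`a.append(846)` → a = [9, 1, 4, 2, 1, 846]
`print(a)` → prints [9, 1, 4, 2, 1, 846]
`print(b)` → prints [9, 1, 4, 2, 1]

Answer:
[9, 1, 4, 2, 1, 846]
[9, 1, 4, 2, 1]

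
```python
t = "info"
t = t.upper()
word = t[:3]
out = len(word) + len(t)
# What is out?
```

Trace:
`t = "info"` → t = 'info'
`t = t.upper()` → t = 'INFO'
`word = t[:3]` → word = 'INF'
`out = len(word) + len(t)` → out = 7
So out = 7

Answer: 7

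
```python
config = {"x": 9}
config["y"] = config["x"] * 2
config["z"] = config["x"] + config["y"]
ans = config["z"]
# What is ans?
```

Trace:
`config = {"x": 9}` → config = {'x': 9}
`config["y"] = config["x"] * 2` → config = {'x': 9, 'y': 18}
`config["z"] = config["x"] + config["y"]` → config = {'x': 9, 'y': 18, 'z': 27}
`ans = config["z"]` → ans = 27
So ans = 27

Answer: 27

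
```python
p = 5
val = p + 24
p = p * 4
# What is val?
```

Trace:
`p = 5` → p = 5
`val = p + 24` → val = 29
`p = p * 4` → p = 20
So val = 29

Answer: 29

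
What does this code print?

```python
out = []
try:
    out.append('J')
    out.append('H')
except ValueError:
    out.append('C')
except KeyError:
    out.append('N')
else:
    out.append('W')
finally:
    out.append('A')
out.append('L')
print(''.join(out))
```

Execution trace: 'J' (try body) → 'H' (try body, no exception) → 'W' (else) → 'A' (finally) → 'L' (after the try/except). Output: JHWAL

Answer: JHWAL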